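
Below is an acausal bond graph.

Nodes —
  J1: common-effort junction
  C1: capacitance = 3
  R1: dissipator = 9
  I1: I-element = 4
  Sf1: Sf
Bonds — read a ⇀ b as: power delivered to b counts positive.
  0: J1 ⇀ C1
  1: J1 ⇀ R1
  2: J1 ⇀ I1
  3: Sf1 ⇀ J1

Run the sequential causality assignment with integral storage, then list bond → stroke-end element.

#3 stroke→Sf1  (Sf1 fixes flow; stroke at Sf1)
#0 stroke→J1  (C1 outputs effort q/C1)
#1 stroke→R1  (J1: bond 0 brought effort, rest push out)
#2 stroke→I1  (common-e at J1 fixed by 0)

β0 →J1
β1 →R1
β2 →I1
β3 →Sf1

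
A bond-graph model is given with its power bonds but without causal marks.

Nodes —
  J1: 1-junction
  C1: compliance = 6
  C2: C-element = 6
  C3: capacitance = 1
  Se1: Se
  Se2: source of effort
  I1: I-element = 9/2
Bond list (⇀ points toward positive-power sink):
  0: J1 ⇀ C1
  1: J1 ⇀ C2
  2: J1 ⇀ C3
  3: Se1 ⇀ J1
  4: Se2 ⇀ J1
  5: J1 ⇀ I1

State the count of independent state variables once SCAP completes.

4  (C1, C2, C3, I1 all integral)

b3 stroke at J1  (Se1 (Se) sets effort on bond)
b4 stroke at J1  (Se2 (Se) sets effort on bond)
b0 stroke at J1  (prefer integral on C1)
b1 stroke at J1  (C2: C, integral causality)
b2 stroke at J1  (C3 outputs effort q/C3)
b5 stroke at I1  (only one flow-in slot at J1)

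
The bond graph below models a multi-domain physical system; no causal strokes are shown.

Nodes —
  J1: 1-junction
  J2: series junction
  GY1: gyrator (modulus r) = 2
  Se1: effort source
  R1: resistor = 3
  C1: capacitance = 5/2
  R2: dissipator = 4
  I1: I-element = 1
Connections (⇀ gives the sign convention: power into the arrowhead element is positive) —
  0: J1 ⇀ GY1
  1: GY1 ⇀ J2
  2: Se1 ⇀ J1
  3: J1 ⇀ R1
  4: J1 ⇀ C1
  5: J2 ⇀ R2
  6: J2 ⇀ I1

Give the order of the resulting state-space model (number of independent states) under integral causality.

bond 2 stroke→J1  (Se1 (Se) sets effort on bond)
bond 4 stroke→J1  (C1 integral (e out))
bond 6 stroke→I1  (prefer integral on I1)
bond 1 stroke→J2  (1-jn J2 has f-setter on 6)
bond 5 stroke→J2  (1-jn J2 has f-setter on 6)
bond 0 stroke→J1  (GY1 both-in/both-out from 1)
bond 3 stroke→R1  (J1: last free bond brings flow in)

2  (C1, I1 all integral)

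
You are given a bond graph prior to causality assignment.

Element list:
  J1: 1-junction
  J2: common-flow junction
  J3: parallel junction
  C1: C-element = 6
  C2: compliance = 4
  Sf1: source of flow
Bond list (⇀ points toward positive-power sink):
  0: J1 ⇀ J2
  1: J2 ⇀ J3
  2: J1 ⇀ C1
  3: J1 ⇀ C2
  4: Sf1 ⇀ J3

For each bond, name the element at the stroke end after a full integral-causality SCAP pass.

β4 stroke at Sf1  (Sf1 (Sf) sets flow on bond)
β1 stroke at J3  (J3: last free bond brings effort in)
β0 stroke at J2  (J2: bond 1 brought flow, rest push out)
β2 stroke at J1  (J1 flow already set via bond 0)
β3 stroke at J1  (J1 flow already set via bond 0)

bond 0 |J2
bond 1 |J3
bond 2 |J1
bond 3 |J1
bond 4 |Sf1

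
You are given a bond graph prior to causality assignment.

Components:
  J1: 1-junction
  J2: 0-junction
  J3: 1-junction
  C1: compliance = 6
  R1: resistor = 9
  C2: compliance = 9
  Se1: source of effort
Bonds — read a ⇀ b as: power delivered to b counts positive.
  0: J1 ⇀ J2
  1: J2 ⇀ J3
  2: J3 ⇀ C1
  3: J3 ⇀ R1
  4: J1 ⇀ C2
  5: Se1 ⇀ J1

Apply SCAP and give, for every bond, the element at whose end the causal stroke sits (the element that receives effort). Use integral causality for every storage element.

#5 |J1  (Se1 fixes effort; stroke away)
#2 |J3  (prefer integral on C1)
#4 |J1  (prefer integral on C2)
#0 |J2  (only one flow-in slot at J1)
#1 |J3  (J2: bond 0 brought effort, rest push out)
#3 |R1  (J3: last free bond brings flow in)

bond 0 →J2
bond 1 →J3
bond 2 →J3
bond 3 →R1
bond 4 →J1
bond 5 →J1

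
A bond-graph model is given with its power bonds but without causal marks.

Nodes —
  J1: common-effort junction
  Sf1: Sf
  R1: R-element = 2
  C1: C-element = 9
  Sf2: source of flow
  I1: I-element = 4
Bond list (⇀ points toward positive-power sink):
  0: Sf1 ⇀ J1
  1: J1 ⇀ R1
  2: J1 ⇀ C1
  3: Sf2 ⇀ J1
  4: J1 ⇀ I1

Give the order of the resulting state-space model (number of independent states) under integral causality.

#0 |Sf1  (Sf1: flow source, stroke at near end)
#3 |Sf2  (Sf2 (Sf) sets flow on bond)
#2 |J1  (C1 integral (e out))
#1 |R1  (J1 effort already set via bond 2)
#4 |I1  (J1: bond 2 brought effort, rest push out)

2  (C1, I1 all integral)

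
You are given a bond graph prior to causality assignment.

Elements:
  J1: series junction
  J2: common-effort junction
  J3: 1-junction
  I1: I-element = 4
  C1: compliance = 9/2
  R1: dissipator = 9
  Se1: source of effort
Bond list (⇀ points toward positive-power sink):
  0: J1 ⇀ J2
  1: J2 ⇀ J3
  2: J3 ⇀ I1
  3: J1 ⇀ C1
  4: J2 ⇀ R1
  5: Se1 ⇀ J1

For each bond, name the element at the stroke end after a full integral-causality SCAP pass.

#5 |J1  (Se1: effort source, stroke at far end)
#2 |I1  (I1 integral (f out))
#1 |J3  (J3: bond 2 brought flow, rest push out)
#3 |J1  (C1 integral (e out))
#0 |J2  (only one flow-in slot at J1)
#4 |R1  (0-jn J2 has e-setter on 0)

#0 |J2
#1 |J3
#2 |I1
#3 |J1
#4 |R1
#5 |J1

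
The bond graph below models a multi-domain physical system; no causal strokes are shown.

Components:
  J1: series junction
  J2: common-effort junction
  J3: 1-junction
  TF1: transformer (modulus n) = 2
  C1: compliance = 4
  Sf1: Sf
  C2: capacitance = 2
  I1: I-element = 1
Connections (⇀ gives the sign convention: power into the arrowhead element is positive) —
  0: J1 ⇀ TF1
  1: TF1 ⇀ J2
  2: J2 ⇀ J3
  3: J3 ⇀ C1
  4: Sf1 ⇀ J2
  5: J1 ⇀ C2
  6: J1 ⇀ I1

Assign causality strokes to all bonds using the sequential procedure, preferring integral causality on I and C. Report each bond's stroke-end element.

b4 stroke→Sf1  (Sf1 fixes flow; stroke at Sf1)
b3 stroke→J3  (C1: C, integral causality)
b2 stroke→J2  (J3: last free bond brings flow in)
b1 stroke→TF1  (J2 effort already set via bond 2)
b0 stroke→J1  (TF1: transformer flips bond 1)
b5 stroke→J1  (C2 integral (e out))
b6 stroke→I1  (only one flow-in slot at J1)

β0 →J1
β1 →TF1
β2 →J2
β3 →J3
β4 →Sf1
β5 →J1
β6 →I1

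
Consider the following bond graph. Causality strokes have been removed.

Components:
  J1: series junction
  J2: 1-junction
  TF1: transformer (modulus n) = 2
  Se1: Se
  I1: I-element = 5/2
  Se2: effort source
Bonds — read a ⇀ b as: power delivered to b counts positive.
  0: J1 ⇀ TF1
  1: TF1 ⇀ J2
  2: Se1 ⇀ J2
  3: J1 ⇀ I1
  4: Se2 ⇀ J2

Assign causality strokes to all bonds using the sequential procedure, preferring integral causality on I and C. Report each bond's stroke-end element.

b0 →J1
b1 →TF1
b2 →J2
b3 →I1
b4 →J2

#2 stroke→J2  (Se1 (Se) sets effort on bond)
#4 stroke→J2  (Se2 fixes effort; stroke away)
#1 stroke→TF1  (J2: last free bond brings flow in)
#0 stroke→J1  (TF1 one-in-one-out from 1)
#3 stroke→I1  (J1 needs exactly one f-in)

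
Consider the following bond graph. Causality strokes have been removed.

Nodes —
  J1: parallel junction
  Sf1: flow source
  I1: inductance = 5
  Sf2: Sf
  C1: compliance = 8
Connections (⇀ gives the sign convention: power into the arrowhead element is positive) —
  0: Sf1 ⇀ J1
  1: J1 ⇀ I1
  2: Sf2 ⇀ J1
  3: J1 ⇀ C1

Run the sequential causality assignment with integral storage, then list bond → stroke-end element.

b0 stroke→Sf1
b1 stroke→I1
b2 stroke→Sf2
b3 stroke→J1

bond 0 stroke→Sf1  (Sf1: flow source, stroke at near end)
bond 2 stroke→Sf2  (source Sf2 imposes f)
bond 1 stroke→I1  (prefer integral on I1)
bond 3 stroke→J1  (J1: last free bond brings effort in)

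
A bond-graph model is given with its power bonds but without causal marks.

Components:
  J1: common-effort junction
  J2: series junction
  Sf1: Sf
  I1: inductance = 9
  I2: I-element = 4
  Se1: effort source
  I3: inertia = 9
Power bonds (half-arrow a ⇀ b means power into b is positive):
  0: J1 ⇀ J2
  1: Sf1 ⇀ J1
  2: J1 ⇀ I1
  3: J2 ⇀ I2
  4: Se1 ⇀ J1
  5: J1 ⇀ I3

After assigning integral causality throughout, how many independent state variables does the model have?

b1 stroke at Sf1  (Sf1 (Sf) sets flow on bond)
b4 stroke at J1  (Se1: effort source, stroke at far end)
b0 stroke at J2  (J1 effort already set via bond 4)
b2 stroke at I1  (0-jn J1 has e-setter on 4)
b5 stroke at I3  (common-e at J1 fixed by 4)
b3 stroke at I2  (J2: last free bond brings flow in)

3  (I1, I2, I3 all integral)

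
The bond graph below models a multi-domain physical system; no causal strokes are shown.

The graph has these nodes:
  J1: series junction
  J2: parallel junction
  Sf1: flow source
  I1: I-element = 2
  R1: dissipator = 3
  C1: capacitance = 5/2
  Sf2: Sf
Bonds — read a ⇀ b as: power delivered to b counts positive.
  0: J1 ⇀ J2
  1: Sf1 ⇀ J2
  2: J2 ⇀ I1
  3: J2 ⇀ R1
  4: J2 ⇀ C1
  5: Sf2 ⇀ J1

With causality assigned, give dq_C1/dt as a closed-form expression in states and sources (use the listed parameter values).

bond 1 stroke at Sf1  (Sf1 fixes flow; stroke at Sf1)
bond 5 stroke at Sf2  (Sf2: flow source, stroke at near end)
bond 0 stroke at J1  (J1 flow already set via bond 5)
bond 2 stroke at I1  (I1 outputs flow p/I1)
bond 4 stroke at J2  (C1 outputs effort q/C1)
bond 3 stroke at R1  (0-jn J2 has e-setter on 4)

dq_C1/dt = F_Sf1 + F_Sf2 - p_I1/2 - 2*q_C1/15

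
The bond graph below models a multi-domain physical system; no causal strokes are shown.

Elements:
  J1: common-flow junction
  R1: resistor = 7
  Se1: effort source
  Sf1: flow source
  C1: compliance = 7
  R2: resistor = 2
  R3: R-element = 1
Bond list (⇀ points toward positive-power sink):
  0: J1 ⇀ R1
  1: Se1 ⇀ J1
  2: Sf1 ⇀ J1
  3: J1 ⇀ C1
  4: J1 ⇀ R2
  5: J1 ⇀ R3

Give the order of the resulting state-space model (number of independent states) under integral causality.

1  (C1 all integral)

b1 |J1  (source Se1 imposes e)
b2 |Sf1  (source Sf1 imposes f)
b0 |J1  (common-f at J1 fixed by 2)
b3 |J1  (common-f at J1 fixed by 2)
b4 |J1  (J1 flow already set via bond 2)
b5 |J1  (J1 flow already set via bond 2)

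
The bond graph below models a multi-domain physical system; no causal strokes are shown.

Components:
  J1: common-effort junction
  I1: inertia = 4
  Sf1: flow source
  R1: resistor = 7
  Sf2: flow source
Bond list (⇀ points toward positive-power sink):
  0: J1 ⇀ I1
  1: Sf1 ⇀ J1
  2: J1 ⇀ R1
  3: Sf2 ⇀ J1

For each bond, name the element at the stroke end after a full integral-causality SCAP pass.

bond 1 stroke at Sf1  (Sf1 (Sf) sets flow on bond)
bond 3 stroke at Sf2  (Sf2 (Sf) sets flow on bond)
bond 0 stroke at I1  (I1 outputs flow p/I1)
bond 2 stroke at J1  (J1 needs exactly one e-in)

b0 |I1
b1 |Sf1
b2 |J1
b3 |Sf2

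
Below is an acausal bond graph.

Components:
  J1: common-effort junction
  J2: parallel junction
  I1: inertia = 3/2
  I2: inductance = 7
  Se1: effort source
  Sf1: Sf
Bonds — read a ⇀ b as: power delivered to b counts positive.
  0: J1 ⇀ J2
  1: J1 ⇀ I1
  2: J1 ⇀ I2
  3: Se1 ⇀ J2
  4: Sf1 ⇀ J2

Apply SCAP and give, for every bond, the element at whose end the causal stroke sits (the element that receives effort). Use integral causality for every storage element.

#0 |J1
#1 |I1
#2 |I2
#3 |J2
#4 |Sf1

b3 stroke→J2  (Se1 fixes effort; stroke away)
b4 stroke→Sf1  (Sf1 fixes flow; stroke at Sf1)
b0 stroke→J1  (0-jn J2 has e-setter on 3)
b1 stroke→I1  (0-jn J1 has e-setter on 0)
b2 stroke→I2  (J1: bond 0 brought effort, rest push out)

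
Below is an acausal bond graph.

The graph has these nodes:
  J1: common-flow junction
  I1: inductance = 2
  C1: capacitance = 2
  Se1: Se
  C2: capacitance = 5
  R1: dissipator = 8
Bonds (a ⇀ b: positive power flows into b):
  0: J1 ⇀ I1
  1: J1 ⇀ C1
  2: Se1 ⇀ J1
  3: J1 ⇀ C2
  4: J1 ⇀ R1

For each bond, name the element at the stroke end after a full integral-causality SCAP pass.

#2 |J1  (Se1: effort source, stroke at far end)
#0 |I1  (prefer integral on I1)
#1 |J1  (common-f at J1 fixed by 0)
#3 |J1  (J1: bond 0 brought flow, rest push out)
#4 |J1  (J1 flow already set via bond 0)

bond 0 |I1
bond 1 |J1
bond 2 |J1
bond 3 |J1
bond 4 |J1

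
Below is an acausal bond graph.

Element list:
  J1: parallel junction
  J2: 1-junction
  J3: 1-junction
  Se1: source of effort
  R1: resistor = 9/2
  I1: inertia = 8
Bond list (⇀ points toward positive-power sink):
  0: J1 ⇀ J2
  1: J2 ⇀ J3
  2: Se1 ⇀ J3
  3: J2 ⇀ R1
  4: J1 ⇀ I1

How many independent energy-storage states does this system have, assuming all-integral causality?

#2 stroke→J3  (Se1 fixes effort; stroke away)
#1 stroke→J2  (only one flow-in slot at J3)
#4 stroke→I1  (I1 outputs flow p/I1)
#0 stroke→J1  (closing 0-jn rule on J1)
#3 stroke→J2  (common-f at J2 fixed by 0)

1  (I1 all integral)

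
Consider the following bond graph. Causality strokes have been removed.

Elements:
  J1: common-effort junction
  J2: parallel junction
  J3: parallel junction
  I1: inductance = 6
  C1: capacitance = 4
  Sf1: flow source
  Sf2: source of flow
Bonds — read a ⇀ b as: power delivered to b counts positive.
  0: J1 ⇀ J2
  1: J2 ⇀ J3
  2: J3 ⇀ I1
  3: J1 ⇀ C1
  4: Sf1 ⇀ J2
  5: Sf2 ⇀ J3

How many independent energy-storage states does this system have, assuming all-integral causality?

2  (C1, I1 all integral)

#4 →Sf1  (Sf1 fixes flow; stroke at Sf1)
#5 →Sf2  (Sf2 fixes flow; stroke at Sf2)
#2 →I1  (prefer integral on I1)
#1 →J3  (J3: last free bond brings effort in)
#0 →J2  (J2 needs exactly one e-in)
#3 →J1  (only one effort-in slot at J1)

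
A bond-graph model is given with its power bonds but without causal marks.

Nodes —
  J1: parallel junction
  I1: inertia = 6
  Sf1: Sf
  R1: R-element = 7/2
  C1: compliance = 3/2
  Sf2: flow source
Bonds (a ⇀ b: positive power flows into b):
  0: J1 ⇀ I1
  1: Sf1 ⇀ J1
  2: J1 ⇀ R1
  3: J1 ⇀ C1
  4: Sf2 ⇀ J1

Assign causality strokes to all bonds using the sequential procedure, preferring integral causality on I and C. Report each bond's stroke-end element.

b1 |Sf1  (source Sf1 imposes f)
b4 |Sf2  (source Sf2 imposes f)
b0 |I1  (prefer integral on I1)
b3 |J1  (prefer integral on C1)
b2 |R1  (J1: bond 3 brought effort, rest push out)

β0 →I1
β1 →Sf1
β2 →R1
β3 →J1
β4 →Sf2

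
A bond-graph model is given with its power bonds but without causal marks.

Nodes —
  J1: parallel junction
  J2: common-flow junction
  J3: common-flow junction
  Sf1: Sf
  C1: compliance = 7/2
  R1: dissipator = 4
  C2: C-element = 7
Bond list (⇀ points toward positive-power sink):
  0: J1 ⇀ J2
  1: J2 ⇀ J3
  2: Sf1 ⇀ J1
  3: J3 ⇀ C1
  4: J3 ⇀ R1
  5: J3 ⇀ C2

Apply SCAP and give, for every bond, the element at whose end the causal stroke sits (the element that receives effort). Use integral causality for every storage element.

β2 stroke→Sf1  (Sf1: flow source, stroke at near end)
β0 stroke→J1  (J1 needs exactly one e-in)
β1 stroke→J2  (common-f at J2 fixed by 0)
β3 stroke→J3  (J3: bond 1 brought flow, rest push out)
β4 stroke→J3  (J3: bond 1 brought flow, rest push out)
β5 stroke→J3  (J3 flow already set via bond 1)

b0 →J1
b1 →J2
b2 →Sf1
b3 →J3
b4 →J3
b5 →J3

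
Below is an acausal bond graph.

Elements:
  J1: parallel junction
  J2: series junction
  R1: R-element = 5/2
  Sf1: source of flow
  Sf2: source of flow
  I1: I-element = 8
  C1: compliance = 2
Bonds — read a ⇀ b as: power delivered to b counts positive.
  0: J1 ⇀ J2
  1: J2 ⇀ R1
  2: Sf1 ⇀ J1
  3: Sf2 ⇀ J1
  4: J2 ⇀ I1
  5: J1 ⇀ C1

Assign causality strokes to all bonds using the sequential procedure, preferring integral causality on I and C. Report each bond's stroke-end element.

bond 0 |J2
bond 1 |J2
bond 2 |Sf1
bond 3 |Sf2
bond 4 |I1
bond 5 |J1

#2 stroke at Sf1  (source Sf1 imposes f)
#3 stroke at Sf2  (Sf2: flow source, stroke at near end)
#4 stroke at I1  (I1: I, integral causality)
#0 stroke at J2  (common-f at J2 fixed by 4)
#1 stroke at J2  (J2: bond 4 brought flow, rest push out)
#5 stroke at J1  (only one effort-in slot at J1)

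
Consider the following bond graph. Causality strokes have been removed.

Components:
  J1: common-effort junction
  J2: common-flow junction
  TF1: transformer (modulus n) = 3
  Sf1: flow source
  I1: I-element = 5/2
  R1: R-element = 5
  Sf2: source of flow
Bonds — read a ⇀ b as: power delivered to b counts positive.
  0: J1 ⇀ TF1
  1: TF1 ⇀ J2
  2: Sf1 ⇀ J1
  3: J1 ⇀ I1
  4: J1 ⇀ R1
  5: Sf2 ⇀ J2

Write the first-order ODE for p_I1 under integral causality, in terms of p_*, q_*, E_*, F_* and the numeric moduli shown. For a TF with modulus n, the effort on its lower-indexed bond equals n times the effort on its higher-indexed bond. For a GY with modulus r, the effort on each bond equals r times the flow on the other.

β2 |Sf1  (source Sf1 imposes f)
β5 |Sf2  (Sf2: flow source, stroke at near end)
β1 |J2  (J2: bond 5 brought flow, rest push out)
β0 |TF1  (TF1 one-in-one-out from 1)
β3 |I1  (prefer integral on I1)
β4 |J1  (J1 needs exactly one e-in)

dp_I1/dt = 5*F_Sf1 - 5*F_Sf2/3 - 2*p_I1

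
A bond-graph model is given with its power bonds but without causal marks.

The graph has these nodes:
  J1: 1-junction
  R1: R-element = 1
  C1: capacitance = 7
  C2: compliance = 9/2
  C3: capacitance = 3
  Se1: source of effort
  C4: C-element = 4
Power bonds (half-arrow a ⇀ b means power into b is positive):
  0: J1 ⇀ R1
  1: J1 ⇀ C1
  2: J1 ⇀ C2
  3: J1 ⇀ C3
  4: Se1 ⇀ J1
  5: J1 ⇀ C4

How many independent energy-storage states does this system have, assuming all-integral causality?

4  (C1, C2, C3, C4 all integral)

bond 4 |J1  (source Se1 imposes e)
bond 1 |J1  (C1: C, integral causality)
bond 2 |J1  (C2: C, integral causality)
bond 3 |J1  (C3 integral (e out))
bond 5 |J1  (C4 outputs effort q/C4)
bond 0 |R1  (only one flow-in slot at J1)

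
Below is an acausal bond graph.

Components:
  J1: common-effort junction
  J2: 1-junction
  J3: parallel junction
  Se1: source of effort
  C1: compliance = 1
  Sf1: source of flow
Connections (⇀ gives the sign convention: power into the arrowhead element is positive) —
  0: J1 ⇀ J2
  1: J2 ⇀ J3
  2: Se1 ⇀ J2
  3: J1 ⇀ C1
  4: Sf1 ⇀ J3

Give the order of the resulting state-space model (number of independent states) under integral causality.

β2 stroke at J2  (Se1: effort source, stroke at far end)
β4 stroke at Sf1  (Sf1 (Sf) sets flow on bond)
β1 stroke at J3  (J3: last free bond brings effort in)
β0 stroke at J2  (common-f at J2 fixed by 1)
β3 stroke at J1  (closing 0-jn rule on J1)

1  (C1 all integral)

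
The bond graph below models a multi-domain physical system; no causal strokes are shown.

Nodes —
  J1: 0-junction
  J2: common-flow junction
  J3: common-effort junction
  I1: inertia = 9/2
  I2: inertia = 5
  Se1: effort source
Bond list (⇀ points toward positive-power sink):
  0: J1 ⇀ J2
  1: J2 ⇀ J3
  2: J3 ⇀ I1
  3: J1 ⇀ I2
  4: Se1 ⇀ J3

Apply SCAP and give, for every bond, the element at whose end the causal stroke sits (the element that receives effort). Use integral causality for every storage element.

β0 stroke at J1
β1 stroke at J2
β2 stroke at I1
β3 stroke at I2
β4 stroke at J3

β4 |J3  (Se1 (Se) sets effort on bond)
β1 |J2  (common-e at J3 fixed by 4)
β2 |I1  (0-jn J3 has e-setter on 4)
β0 |J1  (closing 1-jn rule on J2)
β3 |I2  (J1: bond 0 brought effort, rest push out)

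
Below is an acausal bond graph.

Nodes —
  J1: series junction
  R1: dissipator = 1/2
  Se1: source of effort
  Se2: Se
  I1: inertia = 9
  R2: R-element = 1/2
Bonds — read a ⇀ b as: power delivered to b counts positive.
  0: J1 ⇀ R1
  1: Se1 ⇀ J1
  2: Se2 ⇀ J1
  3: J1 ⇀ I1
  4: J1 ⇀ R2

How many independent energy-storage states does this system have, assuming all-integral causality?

bond 1 stroke at J1  (source Se1 imposes e)
bond 2 stroke at J1  (Se2: effort source, stroke at far end)
bond 3 stroke at I1  (I1 integral (f out))
bond 0 stroke at J1  (J1 flow already set via bond 3)
bond 4 stroke at J1  (common-f at J1 fixed by 3)

1  (I1 all integral)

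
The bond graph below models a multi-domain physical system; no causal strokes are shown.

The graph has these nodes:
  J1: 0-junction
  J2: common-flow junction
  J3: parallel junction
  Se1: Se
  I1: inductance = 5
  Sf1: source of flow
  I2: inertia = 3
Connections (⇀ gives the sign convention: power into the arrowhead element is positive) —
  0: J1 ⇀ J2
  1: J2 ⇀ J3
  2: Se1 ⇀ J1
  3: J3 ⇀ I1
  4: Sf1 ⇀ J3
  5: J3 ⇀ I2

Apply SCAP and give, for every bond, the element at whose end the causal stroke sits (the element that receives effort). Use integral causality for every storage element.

b2 |J1  (Se1 fixes effort; stroke away)
b4 |Sf1  (source Sf1 imposes f)
b0 |J2  (J1 effort already set via bond 2)
b1 |J3  (J2: last free bond brings flow in)
b3 |I1  (J3 effort already set via bond 1)
b5 |I2  (common-e at J3 fixed by 1)

β0 stroke at J2
β1 stroke at J3
β2 stroke at J1
β3 stroke at I1
β4 stroke at Sf1
β5 stroke at I2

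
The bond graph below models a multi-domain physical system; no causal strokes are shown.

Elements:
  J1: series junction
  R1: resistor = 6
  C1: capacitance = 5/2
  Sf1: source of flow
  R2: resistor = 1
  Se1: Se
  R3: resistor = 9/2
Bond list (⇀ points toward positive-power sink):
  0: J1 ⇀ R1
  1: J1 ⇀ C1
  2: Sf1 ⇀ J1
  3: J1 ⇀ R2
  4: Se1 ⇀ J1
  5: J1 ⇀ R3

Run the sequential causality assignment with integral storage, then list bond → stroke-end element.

#2 stroke→Sf1  (Sf1 (Sf) sets flow on bond)
#4 stroke→J1  (source Se1 imposes e)
#0 stroke→J1  (1-jn J1 has f-setter on 2)
#1 stroke→J1  (J1: bond 2 brought flow, rest push out)
#3 stroke→J1  (common-f at J1 fixed by 2)
#5 stroke→J1  (common-f at J1 fixed by 2)

#0 stroke→J1
#1 stroke→J1
#2 stroke→Sf1
#3 stroke→J1
#4 stroke→J1
#5 stroke→J1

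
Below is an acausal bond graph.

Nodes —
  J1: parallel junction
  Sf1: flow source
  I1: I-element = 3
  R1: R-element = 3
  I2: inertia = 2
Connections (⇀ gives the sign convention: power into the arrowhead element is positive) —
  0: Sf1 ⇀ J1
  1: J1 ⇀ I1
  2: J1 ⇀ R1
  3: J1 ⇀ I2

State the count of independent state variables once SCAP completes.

2  (I1, I2 all integral)

b0 stroke→Sf1  (source Sf1 imposes f)
b1 stroke→I1  (prefer integral on I1)
b3 stroke→I2  (prefer integral on I2)
b2 stroke→J1  (J1: last free bond brings effort in)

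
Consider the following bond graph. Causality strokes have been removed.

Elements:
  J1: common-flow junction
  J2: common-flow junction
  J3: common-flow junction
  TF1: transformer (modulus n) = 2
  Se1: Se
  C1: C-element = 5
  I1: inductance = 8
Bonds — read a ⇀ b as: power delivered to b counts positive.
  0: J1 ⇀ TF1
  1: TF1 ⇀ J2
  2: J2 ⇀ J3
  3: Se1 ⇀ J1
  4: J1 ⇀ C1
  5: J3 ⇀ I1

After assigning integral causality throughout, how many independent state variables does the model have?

2  (C1, I1 all integral)

bond 3 stroke at J1  (Se1 fixes effort; stroke away)
bond 4 stroke at J1  (C1: C, integral causality)
bond 0 stroke at TF1  (J1 needs exactly one f-in)
bond 1 stroke at J2  (TF1: transformer flips bond 0)
bond 2 stroke at J3  (only one flow-in slot at J2)
bond 5 stroke at I1  (J3: last free bond brings flow in)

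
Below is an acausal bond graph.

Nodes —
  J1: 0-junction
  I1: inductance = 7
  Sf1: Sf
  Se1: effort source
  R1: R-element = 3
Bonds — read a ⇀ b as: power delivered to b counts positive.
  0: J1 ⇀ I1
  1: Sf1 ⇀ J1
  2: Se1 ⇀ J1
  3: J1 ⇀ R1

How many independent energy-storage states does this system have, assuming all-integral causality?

β1 |Sf1  (Sf1: flow source, stroke at near end)
β2 |J1  (Se1 fixes effort; stroke away)
β0 |I1  (common-e at J1 fixed by 2)
β3 |R1  (0-jn J1 has e-setter on 2)

1  (I1 all integral)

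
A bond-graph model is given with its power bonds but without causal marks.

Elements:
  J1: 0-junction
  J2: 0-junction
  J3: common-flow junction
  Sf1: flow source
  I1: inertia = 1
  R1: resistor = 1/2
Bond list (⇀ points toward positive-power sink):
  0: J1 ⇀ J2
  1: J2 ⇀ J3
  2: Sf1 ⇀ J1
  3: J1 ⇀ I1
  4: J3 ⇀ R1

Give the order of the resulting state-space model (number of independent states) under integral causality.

1  (I1 all integral)

#2 stroke→Sf1  (Sf1 (Sf) sets flow on bond)
#3 stroke→I1  (I1 integral (f out))
#0 stroke→J1  (closing 0-jn rule on J1)
#1 stroke→J2  (closing 0-jn rule on J2)
#4 stroke→J3  (J3 flow already set via bond 1)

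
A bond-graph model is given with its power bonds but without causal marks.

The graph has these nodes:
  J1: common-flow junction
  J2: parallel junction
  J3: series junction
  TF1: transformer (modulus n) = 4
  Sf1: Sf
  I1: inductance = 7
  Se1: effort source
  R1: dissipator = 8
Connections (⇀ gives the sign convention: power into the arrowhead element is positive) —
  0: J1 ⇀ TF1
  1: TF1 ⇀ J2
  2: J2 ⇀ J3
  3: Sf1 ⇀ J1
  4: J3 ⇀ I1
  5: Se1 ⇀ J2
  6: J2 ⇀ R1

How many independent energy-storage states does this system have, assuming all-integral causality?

bond 3 →Sf1  (Sf1: flow source, stroke at near end)
bond 5 →J2  (Se1: effort source, stroke at far end)
bond 0 →J1  (1-jn J1 has f-setter on 3)
bond 1 →TF1  (0-jn J2 has e-setter on 5)
bond 2 →J3  (J2 effort already set via bond 5)
bond 6 →R1  (J2 effort already set via bond 5)
bond 4 →I1  (J3: last free bond brings flow in)

1  (I1 all integral)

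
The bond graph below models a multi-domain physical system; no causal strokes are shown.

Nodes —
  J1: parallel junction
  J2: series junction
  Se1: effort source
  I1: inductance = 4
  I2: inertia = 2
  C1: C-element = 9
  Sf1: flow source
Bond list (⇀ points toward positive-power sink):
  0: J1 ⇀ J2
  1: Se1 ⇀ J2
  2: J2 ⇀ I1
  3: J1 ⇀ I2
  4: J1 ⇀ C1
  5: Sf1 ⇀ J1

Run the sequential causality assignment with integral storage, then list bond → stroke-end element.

b0 stroke→J2
b1 stroke→J2
b2 stroke→I1
b3 stroke→I2
b4 stroke→J1
b5 stroke→Sf1

β1 |J2  (source Se1 imposes e)
β5 |Sf1  (source Sf1 imposes f)
β2 |I1  (I1 outputs flow p/I1)
β0 |J2  (J2: bond 2 brought flow, rest push out)
β3 |I2  (prefer integral on I2)
β4 |J1  (closing 0-jn rule on J1)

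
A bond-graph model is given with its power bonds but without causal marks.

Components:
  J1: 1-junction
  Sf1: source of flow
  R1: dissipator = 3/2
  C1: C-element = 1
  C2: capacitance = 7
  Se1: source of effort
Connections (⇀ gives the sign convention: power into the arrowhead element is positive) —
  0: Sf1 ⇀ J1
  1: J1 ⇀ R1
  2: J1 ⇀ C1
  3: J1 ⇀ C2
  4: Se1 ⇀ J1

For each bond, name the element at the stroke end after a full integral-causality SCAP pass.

bond 0 |Sf1  (source Sf1 imposes f)
bond 4 |J1  (Se1 fixes effort; stroke away)
bond 1 |J1  (J1 flow already set via bond 0)
bond 2 |J1  (J1: bond 0 brought flow, rest push out)
bond 3 |J1  (J1 flow already set via bond 0)

b0 stroke→Sf1
b1 stroke→J1
b2 stroke→J1
b3 stroke→J1
b4 stroke→J1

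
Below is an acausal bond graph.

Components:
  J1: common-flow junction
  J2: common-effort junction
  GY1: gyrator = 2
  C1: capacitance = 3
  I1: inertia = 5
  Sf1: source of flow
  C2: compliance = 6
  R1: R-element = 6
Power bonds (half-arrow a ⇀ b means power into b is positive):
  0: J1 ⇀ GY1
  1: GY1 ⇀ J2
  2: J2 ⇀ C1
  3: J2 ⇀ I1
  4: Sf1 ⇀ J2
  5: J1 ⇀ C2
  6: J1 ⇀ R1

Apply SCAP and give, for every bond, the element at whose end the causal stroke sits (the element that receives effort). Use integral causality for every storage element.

bond 4 stroke→Sf1  (source Sf1 imposes f)
bond 2 stroke→J2  (C1: C, integral causality)
bond 1 stroke→GY1  (J2: bond 2 brought effort, rest push out)
bond 3 stroke→I1  (J2 effort already set via bond 2)
bond 0 stroke→GY1  (GY1: gyrator matches bond 1)
bond 5 stroke→J1  (J1 flow already set via bond 0)
bond 6 stroke→J1  (common-f at J1 fixed by 0)

#0 |GY1
#1 |GY1
#2 |J2
#3 |I1
#4 |Sf1
#5 |J1
#6 |J1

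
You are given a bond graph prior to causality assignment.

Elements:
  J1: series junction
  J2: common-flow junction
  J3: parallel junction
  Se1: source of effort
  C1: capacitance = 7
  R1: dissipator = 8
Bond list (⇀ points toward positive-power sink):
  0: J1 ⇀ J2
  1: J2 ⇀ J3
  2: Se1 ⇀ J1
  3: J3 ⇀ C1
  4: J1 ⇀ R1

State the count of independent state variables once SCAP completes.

1  (C1 all integral)

bond 2 stroke→J1  (Se1 fixes effort; stroke away)
bond 3 stroke→J3  (C1 outputs effort q/C1)
bond 1 stroke→J2  (J3 effort already set via bond 3)
bond 0 stroke→J1  (J2: last free bond brings flow in)
bond 4 stroke→R1  (only one flow-in slot at J1)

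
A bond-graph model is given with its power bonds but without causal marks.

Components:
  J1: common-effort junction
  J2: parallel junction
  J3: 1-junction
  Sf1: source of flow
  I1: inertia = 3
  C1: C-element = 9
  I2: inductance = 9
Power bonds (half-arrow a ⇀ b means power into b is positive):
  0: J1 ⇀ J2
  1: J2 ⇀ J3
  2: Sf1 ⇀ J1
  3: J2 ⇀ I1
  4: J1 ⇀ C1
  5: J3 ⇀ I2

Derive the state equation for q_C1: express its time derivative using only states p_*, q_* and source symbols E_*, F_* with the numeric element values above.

dq_C1/dt = F_Sf1 - p_I1/3 - p_I2/9

bond 2 stroke→Sf1  (Sf1: flow source, stroke at near end)
bond 3 stroke→I1  (prefer integral on I1)
bond 4 stroke→J1  (C1: C, integral causality)
bond 0 stroke→J2  (0-jn J1 has e-setter on 4)
bond 1 stroke→J3  (J2: bond 0 brought effort, rest push out)
bond 5 stroke→I2  (J3: last free bond brings flow in)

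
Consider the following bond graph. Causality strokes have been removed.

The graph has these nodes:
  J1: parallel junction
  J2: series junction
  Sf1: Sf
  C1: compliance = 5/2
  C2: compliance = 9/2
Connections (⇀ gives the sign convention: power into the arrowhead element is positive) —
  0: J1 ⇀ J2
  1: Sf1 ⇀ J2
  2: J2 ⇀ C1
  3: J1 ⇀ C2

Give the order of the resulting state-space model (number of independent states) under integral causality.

2  (C1, C2 all integral)

β1 stroke→Sf1  (source Sf1 imposes f)
β0 stroke→J2  (1-jn J2 has f-setter on 1)
β2 stroke→J2  (J2 flow already set via bond 1)
β3 stroke→J1  (closing 0-jn rule on J1)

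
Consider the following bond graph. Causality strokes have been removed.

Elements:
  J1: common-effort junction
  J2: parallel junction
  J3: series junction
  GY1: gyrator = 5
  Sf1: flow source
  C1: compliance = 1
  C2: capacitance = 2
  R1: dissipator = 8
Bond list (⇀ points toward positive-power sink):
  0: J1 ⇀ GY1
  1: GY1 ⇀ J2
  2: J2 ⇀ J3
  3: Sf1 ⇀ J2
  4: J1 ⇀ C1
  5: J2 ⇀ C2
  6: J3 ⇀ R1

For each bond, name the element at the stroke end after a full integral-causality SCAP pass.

β0 stroke at GY1
β1 stroke at GY1
β2 stroke at J3
β3 stroke at Sf1
β4 stroke at J1
β5 stroke at J2
β6 stroke at R1

β3 →Sf1  (Sf1: flow source, stroke at near end)
β4 →J1  (prefer integral on C1)
β0 →GY1  (0-jn J1 has e-setter on 4)
β1 →GY1  (GY GY1: same side as bond 0)
β5 →J2  (C2 outputs effort q/C2)
β2 →J3  (0-jn J2 has e-setter on 5)
β6 →R1  (only one flow-in slot at J3)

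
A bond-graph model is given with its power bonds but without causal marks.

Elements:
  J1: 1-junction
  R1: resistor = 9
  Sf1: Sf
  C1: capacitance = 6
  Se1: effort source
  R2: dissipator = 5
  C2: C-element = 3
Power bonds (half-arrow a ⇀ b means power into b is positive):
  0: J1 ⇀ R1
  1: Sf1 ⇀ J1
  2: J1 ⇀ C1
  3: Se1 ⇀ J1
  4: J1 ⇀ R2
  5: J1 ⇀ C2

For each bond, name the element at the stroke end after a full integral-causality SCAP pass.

b1 stroke at Sf1  (source Sf1 imposes f)
b3 stroke at J1  (Se1: effort source, stroke at far end)
b0 stroke at J1  (J1: bond 1 brought flow, rest push out)
b2 stroke at J1  (J1: bond 1 brought flow, rest push out)
b4 stroke at J1  (1-jn J1 has f-setter on 1)
b5 stroke at J1  (J1 flow already set via bond 1)

β0 stroke→J1
β1 stroke→Sf1
β2 stroke→J1
β3 stroke→J1
β4 stroke→J1
β5 stroke→J1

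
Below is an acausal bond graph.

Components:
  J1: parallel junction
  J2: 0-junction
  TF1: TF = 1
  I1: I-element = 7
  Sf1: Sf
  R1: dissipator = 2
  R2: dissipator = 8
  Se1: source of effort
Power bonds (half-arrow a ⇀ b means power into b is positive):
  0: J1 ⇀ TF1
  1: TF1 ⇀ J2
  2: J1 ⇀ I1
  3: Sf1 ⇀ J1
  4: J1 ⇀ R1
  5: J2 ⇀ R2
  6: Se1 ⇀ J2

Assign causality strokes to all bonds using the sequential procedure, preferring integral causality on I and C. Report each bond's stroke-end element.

β3 →Sf1  (Sf1: flow source, stroke at near end)
β6 →J2  (Se1 fixes effort; stroke away)
β1 →TF1  (common-e at J2 fixed by 6)
β5 →R2  (common-e at J2 fixed by 6)
β0 →J1  (TF1: transformer flips bond 1)
β2 →I1  (J1 effort already set via bond 0)
β4 →R1  (common-e at J1 fixed by 0)

bond 0 →J1
bond 1 →TF1
bond 2 →I1
bond 3 →Sf1
bond 4 →R1
bond 5 →R2
bond 6 →J2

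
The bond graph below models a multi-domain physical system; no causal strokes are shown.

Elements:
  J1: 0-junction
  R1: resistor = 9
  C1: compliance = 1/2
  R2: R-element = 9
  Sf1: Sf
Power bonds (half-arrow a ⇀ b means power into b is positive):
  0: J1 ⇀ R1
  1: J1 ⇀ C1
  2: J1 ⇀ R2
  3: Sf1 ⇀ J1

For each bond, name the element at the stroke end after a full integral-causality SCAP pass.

#0 stroke→R1
#1 stroke→J1
#2 stroke→R2
#3 stroke→Sf1

bond 3 stroke→Sf1  (Sf1 (Sf) sets flow on bond)
bond 1 stroke→J1  (C1 integral (e out))
bond 0 stroke→R1  (common-e at J1 fixed by 1)
bond 2 stroke→R2  (J1: bond 1 brought effort, rest push out)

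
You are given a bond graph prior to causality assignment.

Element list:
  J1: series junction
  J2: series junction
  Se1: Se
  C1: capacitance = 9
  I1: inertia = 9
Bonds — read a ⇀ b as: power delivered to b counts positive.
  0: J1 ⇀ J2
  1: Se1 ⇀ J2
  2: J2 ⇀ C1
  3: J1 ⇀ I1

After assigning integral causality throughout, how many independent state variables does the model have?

#1 →J2  (Se1: effort source, stroke at far end)
#2 →J2  (C1 outputs effort q/C1)
#0 →J1  (only one flow-in slot at J2)
#3 →I1  (closing 1-jn rule on J1)

2  (C1, I1 all integral)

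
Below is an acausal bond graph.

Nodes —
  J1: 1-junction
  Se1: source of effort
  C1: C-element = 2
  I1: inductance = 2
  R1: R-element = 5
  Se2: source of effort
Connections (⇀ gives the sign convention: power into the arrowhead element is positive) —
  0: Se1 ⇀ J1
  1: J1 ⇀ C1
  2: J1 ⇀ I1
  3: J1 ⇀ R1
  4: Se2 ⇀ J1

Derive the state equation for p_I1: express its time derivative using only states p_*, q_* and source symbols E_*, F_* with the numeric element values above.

bond 0 |J1  (Se1: effort source, stroke at far end)
bond 4 |J1  (Se2 (Se) sets effort on bond)
bond 1 |J1  (C1 integral (e out))
bond 2 |I1  (prefer integral on I1)
bond 3 |J1  (1-jn J1 has f-setter on 2)

dp_I1/dt = E_Se1 + E_Se2 - 5*p_I1/2 - q_C1/2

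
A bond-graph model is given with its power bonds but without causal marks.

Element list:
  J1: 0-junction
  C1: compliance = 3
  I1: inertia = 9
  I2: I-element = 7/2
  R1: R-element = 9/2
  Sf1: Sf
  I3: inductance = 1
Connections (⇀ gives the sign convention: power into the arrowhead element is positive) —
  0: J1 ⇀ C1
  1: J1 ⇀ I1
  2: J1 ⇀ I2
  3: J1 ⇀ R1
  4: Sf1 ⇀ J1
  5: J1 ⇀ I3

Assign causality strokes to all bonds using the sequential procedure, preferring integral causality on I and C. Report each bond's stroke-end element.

β0 stroke at J1
β1 stroke at I1
β2 stroke at I2
β3 stroke at R1
β4 stroke at Sf1
β5 stroke at I3

#4 |Sf1  (Sf1 (Sf) sets flow on bond)
#0 |J1  (prefer integral on C1)
#1 |I1  (0-jn J1 has e-setter on 0)
#2 |I2  (0-jn J1 has e-setter on 0)
#3 |R1  (J1: bond 0 brought effort, rest push out)
#5 |I3  (0-jn J1 has e-setter on 0)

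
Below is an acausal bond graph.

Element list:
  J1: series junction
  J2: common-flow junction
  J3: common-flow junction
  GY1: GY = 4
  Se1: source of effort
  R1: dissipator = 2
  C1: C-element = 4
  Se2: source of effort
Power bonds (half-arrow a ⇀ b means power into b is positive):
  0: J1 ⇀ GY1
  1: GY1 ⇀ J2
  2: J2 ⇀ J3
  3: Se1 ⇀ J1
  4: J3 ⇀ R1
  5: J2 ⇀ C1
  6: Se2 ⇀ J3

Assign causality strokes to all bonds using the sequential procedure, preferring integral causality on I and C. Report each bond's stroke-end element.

β0 →GY1
β1 →GY1
β2 →J2
β3 →J1
β4 →J3
β5 →J2
β6 →J3

β3 stroke→J1  (Se1 fixes effort; stroke away)
β6 stroke→J3  (Se2 (Se) sets effort on bond)
β0 stroke→GY1  (only one flow-in slot at J1)
β1 stroke→GY1  (GY1: gyrator matches bond 0)
β2 stroke→J2  (J2 flow already set via bond 1)
β5 stroke→J2  (1-jn J2 has f-setter on 1)
β4 stroke→J3  (common-f at J3 fixed by 2)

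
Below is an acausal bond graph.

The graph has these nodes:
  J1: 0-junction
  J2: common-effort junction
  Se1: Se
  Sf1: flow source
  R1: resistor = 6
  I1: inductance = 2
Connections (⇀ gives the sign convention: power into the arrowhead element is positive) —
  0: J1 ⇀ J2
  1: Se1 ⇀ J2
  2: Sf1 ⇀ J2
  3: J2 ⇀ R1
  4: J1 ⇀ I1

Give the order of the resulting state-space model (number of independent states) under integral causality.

b1 stroke at J2  (Se1 (Se) sets effort on bond)
b2 stroke at Sf1  (source Sf1 imposes f)
b0 stroke at J1  (J2 effort already set via bond 1)
b3 stroke at R1  (0-jn J2 has e-setter on 1)
b4 stroke at I1  (common-e at J1 fixed by 0)

1  (I1 all integral)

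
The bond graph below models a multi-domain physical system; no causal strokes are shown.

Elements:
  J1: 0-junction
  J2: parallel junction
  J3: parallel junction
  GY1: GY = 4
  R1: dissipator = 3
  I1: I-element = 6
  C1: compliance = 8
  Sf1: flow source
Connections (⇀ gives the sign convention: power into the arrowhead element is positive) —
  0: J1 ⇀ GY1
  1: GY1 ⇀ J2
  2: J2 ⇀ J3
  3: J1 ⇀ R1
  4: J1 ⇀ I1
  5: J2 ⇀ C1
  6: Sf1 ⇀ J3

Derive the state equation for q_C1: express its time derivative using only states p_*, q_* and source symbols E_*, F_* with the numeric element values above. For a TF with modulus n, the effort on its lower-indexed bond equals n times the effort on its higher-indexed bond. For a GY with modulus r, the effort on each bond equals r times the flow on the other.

dq_C1/dt = F_Sf1 - p_I1/8 - 3*q_C1/128

β6 stroke at Sf1  (Sf1: flow source, stroke at near end)
β2 stroke at J3  (only one effort-in slot at J3)
β4 stroke at I1  (prefer integral on I1)
β5 stroke at J2  (prefer integral on C1)
β1 stroke at GY1  (J2: bond 5 brought effort, rest push out)
β0 stroke at GY1  (GY GY1: same side as bond 1)
β3 stroke at J1  (J1 needs exactly one e-in)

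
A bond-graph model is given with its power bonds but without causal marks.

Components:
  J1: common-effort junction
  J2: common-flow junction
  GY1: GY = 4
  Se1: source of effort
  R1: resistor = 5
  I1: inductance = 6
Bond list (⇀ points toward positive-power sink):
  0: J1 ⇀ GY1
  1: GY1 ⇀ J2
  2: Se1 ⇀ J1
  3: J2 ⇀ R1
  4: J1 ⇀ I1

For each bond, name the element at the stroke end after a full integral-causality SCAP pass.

β0 |GY1
β1 |GY1
β2 |J1
β3 |J2
β4 |I1

b2 stroke at J1  (Se1: effort source, stroke at far end)
b0 stroke at GY1  (J1: bond 2 brought effort, rest push out)
b4 stroke at I1  (J1 effort already set via bond 2)
b1 stroke at GY1  (through GY1, causality inverts; strokes same side of GY1)
b3 stroke at J2  (J2: bond 1 brought flow, rest push out)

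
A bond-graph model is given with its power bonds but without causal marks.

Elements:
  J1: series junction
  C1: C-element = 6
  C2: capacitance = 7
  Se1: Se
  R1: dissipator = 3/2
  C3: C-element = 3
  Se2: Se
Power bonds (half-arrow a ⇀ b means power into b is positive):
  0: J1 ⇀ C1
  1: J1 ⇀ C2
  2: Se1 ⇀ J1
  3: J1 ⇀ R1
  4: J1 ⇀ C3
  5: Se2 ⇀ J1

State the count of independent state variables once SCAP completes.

b2 stroke at J1  (Se1 (Se) sets effort on bond)
b5 stroke at J1  (source Se2 imposes e)
b0 stroke at J1  (C1: C, integral causality)
b1 stroke at J1  (C2 integral (e out))
b4 stroke at J1  (C3 integral (e out))
b3 stroke at R1  (only one flow-in slot at J1)

3  (C1, C2, C3 all integral)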